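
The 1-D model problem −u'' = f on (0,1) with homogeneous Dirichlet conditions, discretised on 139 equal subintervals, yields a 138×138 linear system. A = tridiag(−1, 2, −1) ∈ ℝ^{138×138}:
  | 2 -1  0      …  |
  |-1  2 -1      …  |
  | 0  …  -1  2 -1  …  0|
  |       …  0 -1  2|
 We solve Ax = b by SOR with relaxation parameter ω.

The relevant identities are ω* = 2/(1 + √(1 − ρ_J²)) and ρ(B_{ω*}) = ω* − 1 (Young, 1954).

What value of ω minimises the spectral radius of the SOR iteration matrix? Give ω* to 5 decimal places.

spectrum of D⁻¹(L+U) = {cos(kπ/139) : 1≤k≤138}; ρ_J = cos(π/139) = 0.99974.
√(1−ρ_J²) simplifies to sin(π/139) = 0.022599.
Young: ω* = 2/(1+√(1−ρ_J²)) = 2/(1+0.022599) = 2/1.022599 = 1.95580.
[ρ_SOR] ω* − 1 = 0.95580.

ω* = 1.95580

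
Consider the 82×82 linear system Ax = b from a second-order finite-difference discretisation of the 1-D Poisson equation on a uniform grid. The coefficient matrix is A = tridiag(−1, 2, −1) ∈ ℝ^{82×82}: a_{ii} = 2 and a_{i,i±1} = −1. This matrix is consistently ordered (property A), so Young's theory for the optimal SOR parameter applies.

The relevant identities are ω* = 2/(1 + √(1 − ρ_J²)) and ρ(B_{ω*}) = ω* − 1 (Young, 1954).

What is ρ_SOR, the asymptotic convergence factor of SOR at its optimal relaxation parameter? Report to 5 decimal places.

½·tridiag(1,0,1) at n=82: λ_k = cos(kπ/83); max |λ| at k=1 ⇒ ρ_J = cos(π/83) ≈ 0.99928.
root = sin(π/83) = 0.037841  (since 1−cos² = sin²).
Young: ω* = 2/(1+√(1−ρ_J²)) = 2/(1+0.037841) = 2/1.037841 = 1.92708.
ρ(B_{ω*}) = ω*−1 = 0.92708

ρ_SOR = 0.92708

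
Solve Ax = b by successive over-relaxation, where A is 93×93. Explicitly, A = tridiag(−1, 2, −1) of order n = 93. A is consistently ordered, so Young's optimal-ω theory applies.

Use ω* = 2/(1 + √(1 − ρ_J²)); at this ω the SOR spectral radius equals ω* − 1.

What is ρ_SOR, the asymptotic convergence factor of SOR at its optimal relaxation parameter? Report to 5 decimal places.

ρ_SOR = 0.93533

½·tridiag(1,0,1) at n=93: λ_k = cos(kπ/94); max |λ| at k=1 ⇒ ρ_J = cos(π/94) ≈ 0.99944.
√(1−ρ_J²) simplifies to sin(π/94) = 0.033415.
Young: ω* = 2/(1+√(1−ρ_J²)) = 2/(1+0.033415) = 2/1.033415 = 1.93533.
Hence ρ(B_{ω*}) = 1.93533 − 1 = 0.93533.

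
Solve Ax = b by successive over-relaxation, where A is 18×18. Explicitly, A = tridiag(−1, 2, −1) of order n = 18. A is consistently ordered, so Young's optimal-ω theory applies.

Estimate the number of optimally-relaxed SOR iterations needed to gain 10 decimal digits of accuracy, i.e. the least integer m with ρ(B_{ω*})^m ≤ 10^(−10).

m = 70

spectrum of D⁻¹(L+U) = {cos(kπ/19) : 1≤k≤18}; ρ_J = cos(π/19) = 0.9863613.
√(1 − cos²(π/19)) = sin(π/19) ≈ 0.1645946.
ω* = 2/(1 + 0.1645946) = 2/1.1645946 = 1.7173358.
[ρ_SOR] ω* − 1 = 0.7173358.
m ≥ 10·ln10 / (−ln 0.7173358) = 69.311; smallest integer m = 70.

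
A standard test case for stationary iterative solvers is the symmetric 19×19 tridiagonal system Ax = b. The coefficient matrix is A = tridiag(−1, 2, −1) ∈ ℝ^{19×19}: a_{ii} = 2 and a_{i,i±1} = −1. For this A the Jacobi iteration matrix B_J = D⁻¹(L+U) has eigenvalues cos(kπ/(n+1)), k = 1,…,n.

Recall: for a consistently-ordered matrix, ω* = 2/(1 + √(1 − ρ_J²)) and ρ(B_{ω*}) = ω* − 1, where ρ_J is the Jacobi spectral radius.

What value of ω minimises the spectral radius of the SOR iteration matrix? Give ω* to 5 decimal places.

B_J for the 19×19 system has eigenvalues cos(kπ/20); ρ_J = cos(π/20) = 0.98769.
√(1−ρ_J²) = |sin(π/20)| = 0.156434
ω* = 2/(1+0.156434) = 1.72945
ρ_SOR = ω* − 1 = 1.72945 − 1 = 0.72945.

ω* = 1.72945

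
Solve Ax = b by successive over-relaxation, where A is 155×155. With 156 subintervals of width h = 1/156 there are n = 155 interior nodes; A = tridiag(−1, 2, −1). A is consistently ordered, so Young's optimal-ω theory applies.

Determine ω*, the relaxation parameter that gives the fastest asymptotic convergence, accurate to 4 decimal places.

With n=155, ρ(Jacobi) = cos(π/156) = 0.9998.
√(1−ρ_J²) simplifies to sin(π/156) = 0.02014.
Young: ω* = 2/(1+√(1−ρ_J²)) = 2/(1+0.02014) = 2/1.02014 = 1.9605.
[ρ_SOR] ω* − 1 = 0.9605.

ω* = 1.9605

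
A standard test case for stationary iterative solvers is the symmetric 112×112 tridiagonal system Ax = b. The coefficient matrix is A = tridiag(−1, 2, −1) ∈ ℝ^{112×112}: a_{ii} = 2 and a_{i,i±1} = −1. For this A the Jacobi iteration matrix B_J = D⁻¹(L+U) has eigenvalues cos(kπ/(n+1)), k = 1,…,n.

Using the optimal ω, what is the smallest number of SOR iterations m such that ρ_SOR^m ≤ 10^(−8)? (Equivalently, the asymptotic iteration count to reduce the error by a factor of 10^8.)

ρ_J = max_k |cos(kπ/113)| = cos(π/113) = 0.9996136
1 − cos²(π/113) = sin²(π/113) ⇒ √(1−ρ_J²) = sin(π/113) = 0.0277981.
ω* = 2/(1+0.0277981) = 1.9459075
ρ_SOR = ω* − 1 ≈ 0.9459075.
(0.9459075)^m ≤ 10^{−8}  ⇒  m·ln(0.9459075) ≤ −8·ln10  ⇒  m ≥ 331.245  ⇒  m = 332

m = 332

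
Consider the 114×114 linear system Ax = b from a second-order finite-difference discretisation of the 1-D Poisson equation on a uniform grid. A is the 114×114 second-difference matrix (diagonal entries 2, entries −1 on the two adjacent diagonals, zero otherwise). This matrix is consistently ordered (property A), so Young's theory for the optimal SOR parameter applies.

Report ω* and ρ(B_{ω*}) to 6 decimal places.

ω* = 1.946823, ρ_SOR = 0.946823

½·tridiag(1,0,1) at n=114: λ_k = cos(kπ/115); max |λ| at k=1 ⇒ ρ_J = cos(π/115) ≈ 0.999627.
√(1 − cos²(π/115)) = sin(π/115) ≈ 0.0273148.
ω* = 2 / (1 + 0.0273148) = 2 / 1.0273148 ≈ 1.946823.
At ω = 1.946823 every |λ(B_ω)| = ω−1, so ρ_SOR = 0.946823.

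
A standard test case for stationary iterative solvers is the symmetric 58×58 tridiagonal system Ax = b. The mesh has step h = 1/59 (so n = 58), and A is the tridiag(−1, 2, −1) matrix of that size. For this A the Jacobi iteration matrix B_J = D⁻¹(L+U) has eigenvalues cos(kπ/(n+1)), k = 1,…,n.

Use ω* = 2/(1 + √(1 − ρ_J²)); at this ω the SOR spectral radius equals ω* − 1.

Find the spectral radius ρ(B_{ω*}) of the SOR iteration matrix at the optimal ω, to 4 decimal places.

[ρ_J] n=58: ρ(B_J) = cos(π/(n+1)) = cos(π/59) = 0.9986.
√(1−ρ_J²) = |sin(π/59)| = 0.05322
Then 2/(1+√(1−ρ_J²)) = 2/(1+0.05322); ω* = 2/1.05322 = 1.8989.
ρ_SOR = ω* − 1 ≈ 0.8989.

ρ_SOR = 0.8989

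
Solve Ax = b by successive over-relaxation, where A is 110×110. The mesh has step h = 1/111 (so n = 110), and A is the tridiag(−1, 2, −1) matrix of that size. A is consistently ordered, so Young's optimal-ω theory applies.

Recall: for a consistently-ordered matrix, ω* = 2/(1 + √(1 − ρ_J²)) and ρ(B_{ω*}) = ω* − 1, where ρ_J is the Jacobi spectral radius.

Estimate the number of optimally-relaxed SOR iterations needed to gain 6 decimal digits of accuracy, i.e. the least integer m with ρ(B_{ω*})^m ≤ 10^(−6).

m = 245

n=110: λ(B_J) = 1 − λ(A)/2 = cos(kπ/111); k=1 gives ρ_J = 0.9995995.
1 − cos²(π/111) = sin²(π/111) ⇒ √(1−ρ_J²) = sin(π/111) = 0.0282989.
Then 2/(1+√(1−ρ_J²)) = 2/(1+0.0282989); ω* = 2/1.0282989 = 1.9449598.
ρ(B_{ω*}) = ω*−1 = 0.9449598
6·ln10 = 13.8155; −ln(0.9449598) = 0.0566129; m = ⌈13.8155/0.0566129⌉ = ⌈244.034⌉ = 245.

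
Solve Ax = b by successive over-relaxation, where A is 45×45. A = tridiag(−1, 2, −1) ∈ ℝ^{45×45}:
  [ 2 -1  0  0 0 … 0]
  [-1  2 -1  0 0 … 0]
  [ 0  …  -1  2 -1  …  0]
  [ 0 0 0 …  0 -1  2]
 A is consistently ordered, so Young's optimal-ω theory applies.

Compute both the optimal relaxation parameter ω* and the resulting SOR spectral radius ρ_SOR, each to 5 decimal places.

ω* = 1.87223, ρ_SOR = 0.87223

½·tridiag(1,0,1) at n=45: λ_k = cos(kπ/46); max |λ| at k=1 ⇒ ρ_J = cos(π/46) ≈ 0.99767.
√(1−ρ_J²) simplifies to sin(π/46) = 0.068242.
[ω*] 2 ÷ (1 + 0.068242) = 2 ÷ 1.068242 = 1.87223.
Hence ρ(B_{ω*}) = 1.87223 − 1 = 0.87223.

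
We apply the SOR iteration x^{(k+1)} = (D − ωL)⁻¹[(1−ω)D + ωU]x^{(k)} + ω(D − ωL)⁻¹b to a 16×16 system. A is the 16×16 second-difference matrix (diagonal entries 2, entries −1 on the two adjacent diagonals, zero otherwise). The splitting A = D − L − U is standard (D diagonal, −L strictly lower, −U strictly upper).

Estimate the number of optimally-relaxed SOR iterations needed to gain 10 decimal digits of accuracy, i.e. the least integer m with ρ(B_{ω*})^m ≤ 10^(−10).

[ρ_J] n=16: ρ(B_J) = cos(π/(n+1)) = cos(π/17) = 0.9829731.
√(1−ρ_J²) = |sin(π/17)| = 0.1837495
ω* = 2/(1+0.1837495) = 1.6895466
[ρ_SOR] ω* − 1 = 0.6895466.
m ≥ 10·ln10 / (−ln 0.6895466) = 61.944; smallest integer m = 62.

m = 62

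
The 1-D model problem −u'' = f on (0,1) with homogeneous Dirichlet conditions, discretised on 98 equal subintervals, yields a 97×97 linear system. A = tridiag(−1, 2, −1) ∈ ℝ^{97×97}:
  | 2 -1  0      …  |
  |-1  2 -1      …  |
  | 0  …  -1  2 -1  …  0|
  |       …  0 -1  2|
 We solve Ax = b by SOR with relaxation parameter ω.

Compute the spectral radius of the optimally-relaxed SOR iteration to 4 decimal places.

n=97: λ(B_J) = 1 − λ(A)/2 = cos(kπ/98); k=1 gives ρ_J = 0.9995.
√(1−ρ_J²) simplifies to sin(π/98) = 0.03205.
[ω*] 2 ÷ (1 + 0.03205) = 2 ÷ 1.03205 = 1.9379.
Hence ρ(B_{ω*}) = 1.9379 − 1 = 0.9379.

ρ_SOR = 0.9379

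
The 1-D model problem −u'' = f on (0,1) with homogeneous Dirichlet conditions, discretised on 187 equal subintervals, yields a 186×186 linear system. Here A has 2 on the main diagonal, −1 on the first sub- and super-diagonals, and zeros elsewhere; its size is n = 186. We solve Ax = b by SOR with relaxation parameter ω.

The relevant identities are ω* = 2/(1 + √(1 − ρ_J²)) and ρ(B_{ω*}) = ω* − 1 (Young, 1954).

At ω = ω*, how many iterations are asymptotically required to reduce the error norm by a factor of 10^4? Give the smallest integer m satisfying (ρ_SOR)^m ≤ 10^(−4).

m = 275

½·tridiag(1,0,1) at n=186: λ_k = cos(kπ/187); max |λ| at k=1 ⇒ ρ_J = cos(π/187) ≈ 0.9998589.
√(1−ρ_J²) = |sin(π/187)| = 0.0167992
ω* = 2 / (1 + 0.0167992) = 2 / 1.0167992 ≈ 1.9669567.
ρ_SOR = ω* − 1 ≈ 0.9669567.
Need (0.9669567)^m ≤ 10^(−4): m ≥ 4·ln10/|ln 0.9669567| = 9.21034/0.0336016 = 274.104 ⇒ m = 275.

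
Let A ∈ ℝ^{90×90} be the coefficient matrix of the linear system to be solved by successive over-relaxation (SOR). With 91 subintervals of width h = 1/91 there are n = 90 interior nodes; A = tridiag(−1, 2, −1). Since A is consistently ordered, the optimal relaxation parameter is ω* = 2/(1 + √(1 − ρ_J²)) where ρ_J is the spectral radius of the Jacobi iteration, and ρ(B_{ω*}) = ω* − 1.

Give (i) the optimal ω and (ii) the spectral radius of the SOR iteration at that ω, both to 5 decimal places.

ω* = 1.93327, ρ_SOR = 0.93327

[ρ_J] n=90: ρ(B_J) = cos(π/(n+1)) = cos(π/91) = 0.99940.
1 − cos²(π/91) = sin²(π/91) ⇒ √(1−ρ_J²) = sin(π/91) = 0.034516.
[ω*] 2 ÷ (1 + 0.034516) = 2 ÷ 1.034516 = 1.93327.
and ρ(B_{ω*}) = 1.93327 − 1 = 0.93327.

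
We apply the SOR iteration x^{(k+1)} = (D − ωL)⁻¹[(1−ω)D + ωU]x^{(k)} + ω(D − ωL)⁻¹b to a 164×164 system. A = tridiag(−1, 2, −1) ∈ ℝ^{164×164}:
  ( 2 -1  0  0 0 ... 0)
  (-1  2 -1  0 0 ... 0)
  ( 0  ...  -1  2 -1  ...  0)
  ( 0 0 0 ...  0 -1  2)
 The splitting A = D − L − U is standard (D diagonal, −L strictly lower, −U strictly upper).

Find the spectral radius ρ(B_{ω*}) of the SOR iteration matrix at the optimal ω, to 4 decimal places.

ρ_J = max_k |cos(kπ/165)| = cos(π/165) = 0.9998
√(1−ρ_J²) simplifies to sin(π/165) = 0.01904.
[ω*] 2 ÷ (1 + 0.01904) = 2 ÷ 1.01904 = 1.9626.
At ω = 1.9626 every |λ(B_ω)| = ω−1, so ρ_SOR = 0.9626.

ρ_SOR = 0.9626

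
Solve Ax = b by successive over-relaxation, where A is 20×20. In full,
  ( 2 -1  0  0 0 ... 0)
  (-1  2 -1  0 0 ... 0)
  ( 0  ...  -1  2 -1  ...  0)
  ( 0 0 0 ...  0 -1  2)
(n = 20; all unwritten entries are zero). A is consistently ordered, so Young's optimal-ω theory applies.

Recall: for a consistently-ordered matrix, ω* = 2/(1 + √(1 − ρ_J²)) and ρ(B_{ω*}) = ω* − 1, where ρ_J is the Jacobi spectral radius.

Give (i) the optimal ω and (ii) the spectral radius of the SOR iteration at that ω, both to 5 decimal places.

ρ_J = max_k |cos(kπ/21)| = cos(π/21) = 0.98883
1 − cos²(π/21) = sin²(π/21) ⇒ √(1−ρ_J²) = sin(π/21) = 0.149042.
ω* = 2/(1 + 0.149042) = 2/1.149042 = 1.74058.
ρ_SOR = ω* − 1 = 1.74058 − 1 = 0.74058.

ω* = 1.74058, ρ_SOR = 0.74058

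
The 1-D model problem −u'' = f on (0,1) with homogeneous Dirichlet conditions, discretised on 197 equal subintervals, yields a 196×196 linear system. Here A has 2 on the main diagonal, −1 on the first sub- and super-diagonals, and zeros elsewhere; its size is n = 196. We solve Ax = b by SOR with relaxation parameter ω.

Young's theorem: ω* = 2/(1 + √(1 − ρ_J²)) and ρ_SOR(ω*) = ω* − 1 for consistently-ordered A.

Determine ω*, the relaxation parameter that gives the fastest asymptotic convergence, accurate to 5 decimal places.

ω* = 1.96861

B_J for the 196×196 system has eigenvalues cos(kπ/197); ρ_J = cos(π/197) = 0.99987.
root = sin(π/197) = 0.015946  (since 1−cos² = sin²).
Young: ω* = 2/(1+√(1−ρ_J²)) = 2/(1+0.015946) = 2/1.015946 = 1.96861.
[ρ_SOR] ω* − 1 = 0.96861.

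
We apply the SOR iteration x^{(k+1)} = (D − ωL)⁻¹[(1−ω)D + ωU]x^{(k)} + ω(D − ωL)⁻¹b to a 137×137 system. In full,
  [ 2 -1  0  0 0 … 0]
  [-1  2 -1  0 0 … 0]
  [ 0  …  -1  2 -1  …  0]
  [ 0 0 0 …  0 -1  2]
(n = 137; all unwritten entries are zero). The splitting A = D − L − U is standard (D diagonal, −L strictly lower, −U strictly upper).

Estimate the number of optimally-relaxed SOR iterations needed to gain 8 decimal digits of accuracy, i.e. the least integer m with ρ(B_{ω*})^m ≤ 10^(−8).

½·tridiag(1,0,1) at n=137: λ_k = cos(kπ/138); max |λ| at k=1 ⇒ ρ_J = cos(π/138) ≈ 0.9997409.
√(1−ρ_J²) = |sin(π/138)| = 0.0227632
So ω* = 2/1.0227632 = 1.9554869 (Young).
ρ_SOR = ω* − 1 = 1.9554869 − 1 = 0.9554869.
m ≥ 8·ln10 / (−ln 0.9554869) = 404.546; smallest integer m = 405.

m = 405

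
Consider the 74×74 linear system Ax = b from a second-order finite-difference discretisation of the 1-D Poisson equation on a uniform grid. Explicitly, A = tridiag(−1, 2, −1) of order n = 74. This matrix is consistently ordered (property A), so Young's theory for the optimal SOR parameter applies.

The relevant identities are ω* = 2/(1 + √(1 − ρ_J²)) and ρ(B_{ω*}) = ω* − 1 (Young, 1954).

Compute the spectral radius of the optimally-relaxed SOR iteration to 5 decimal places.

ρ_SOR = 0.91961

[ρ_J] n=74: ρ(B_J) = cos(π/(n+1)) = cos(π/75) = 0.99912.
1 − cos²(π/75) = sin²(π/75) ⇒ √(1−ρ_J²) = sin(π/75) = 0.041876.
Young: ω* = 2/(1+√(1−ρ_J²)) = 2/(1+0.041876) = 2/1.041876 = 1.91961.
ρ(B_{ω*}) = ω*−1 = 0.91961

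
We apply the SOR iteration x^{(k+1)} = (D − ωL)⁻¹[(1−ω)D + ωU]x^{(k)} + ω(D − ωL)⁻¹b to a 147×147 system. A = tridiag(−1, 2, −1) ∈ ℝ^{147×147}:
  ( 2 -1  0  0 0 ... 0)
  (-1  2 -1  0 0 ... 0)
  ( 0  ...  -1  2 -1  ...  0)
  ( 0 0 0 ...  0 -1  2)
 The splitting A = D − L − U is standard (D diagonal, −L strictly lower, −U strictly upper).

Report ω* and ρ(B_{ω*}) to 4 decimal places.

ω* = 1.9584, ρ_SOR = 0.9584

[ρ_J] n=147: ρ(B_J) = cos(π/(n+1)) = cos(π/148) = 0.9998.
√(1−ρ_J²) = |sin(π/148)| = 0.02123
Then 2/(1+√(1−ρ_J²)) = 2/(1+0.02123); ω* = 2/1.02123 = 1.9584.
and ρ(B_{ω*}) = 1.9584 − 1 = 0.9584.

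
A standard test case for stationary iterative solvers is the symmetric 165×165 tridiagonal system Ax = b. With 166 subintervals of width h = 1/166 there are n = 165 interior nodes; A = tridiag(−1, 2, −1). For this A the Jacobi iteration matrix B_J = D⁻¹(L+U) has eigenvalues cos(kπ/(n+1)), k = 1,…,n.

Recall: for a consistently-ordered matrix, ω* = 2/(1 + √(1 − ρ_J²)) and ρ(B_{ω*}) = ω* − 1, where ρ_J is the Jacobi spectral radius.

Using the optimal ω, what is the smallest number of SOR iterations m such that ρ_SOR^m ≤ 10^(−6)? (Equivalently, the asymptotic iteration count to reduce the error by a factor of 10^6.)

m = 365

B_J for the 165×165 system has eigenvalues cos(kπ/166); ρ_J = cos(π/166) = 0.9998209.
√(1−ρ_J²) = |sin(π/166)| = 0.0189241
So ω* = 2/1.0189241 = 1.9628547 (Young).
Hence ρ(B_{ω*}) = 1.9628547 − 1 = 0.9628547.
m ≥ 6·ln10 / (−ln 0.9628547) = 364.980; smallest integer m = 365.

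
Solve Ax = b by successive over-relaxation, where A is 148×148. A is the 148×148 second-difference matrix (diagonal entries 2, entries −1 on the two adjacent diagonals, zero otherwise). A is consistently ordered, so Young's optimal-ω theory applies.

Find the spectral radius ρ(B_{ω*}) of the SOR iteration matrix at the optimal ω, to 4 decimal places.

n=148: λ(B_J) = 1 − λ(A)/2 = cos(kπ/149); k=1 gives ρ_J = 0.9998.
√(1 − cos²(π/149)) = sin(π/149) ≈ 0.02108.
Young: ω* = 2/(1+√(1−ρ_J²)) = 2/(1+0.02108) = 2/1.02108 = 1.9587.
[ρ_SOR] ω* − 1 = 0.9587.

ρ_SOR = 0.9587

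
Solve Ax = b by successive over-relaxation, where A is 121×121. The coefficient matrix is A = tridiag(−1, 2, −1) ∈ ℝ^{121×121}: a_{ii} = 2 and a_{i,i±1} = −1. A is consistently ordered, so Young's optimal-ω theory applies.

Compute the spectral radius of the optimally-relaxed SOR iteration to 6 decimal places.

[ρ_J] n=121: ρ(B_J) = cos(π/(n+1)) = cos(π/122) = 0.999668.
√(1−ρ_J²) simplifies to sin(π/122) = 0.0257479.
ω* = 2 / (1 + 0.0257479) = 2 / 1.0257479 ≈ 1.949797.
Hence ρ(B_{ω*}) = 1.949797 − 1 = 0.949797.

ρ_SOR = 0.949797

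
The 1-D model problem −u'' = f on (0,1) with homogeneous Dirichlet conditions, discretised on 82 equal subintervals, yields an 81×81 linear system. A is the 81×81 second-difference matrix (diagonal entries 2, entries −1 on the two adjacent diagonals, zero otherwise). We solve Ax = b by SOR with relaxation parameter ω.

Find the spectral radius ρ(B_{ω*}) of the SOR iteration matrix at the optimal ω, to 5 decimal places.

ρ_J = max_k |cos(kπ/82)| = cos(π/82) = 0.99927
1 − cos²(π/82) = sin²(π/82) ⇒ √(1−ρ_J²) = sin(π/82) = 0.038303.
[ω*] 2 ÷ (1 + 0.038303) = 2 ÷ 1.038303 = 1.92622.
and ρ(B_{ω*}) = 1.92622 − 1 = 0.92622.

ρ_SOR = 0.92622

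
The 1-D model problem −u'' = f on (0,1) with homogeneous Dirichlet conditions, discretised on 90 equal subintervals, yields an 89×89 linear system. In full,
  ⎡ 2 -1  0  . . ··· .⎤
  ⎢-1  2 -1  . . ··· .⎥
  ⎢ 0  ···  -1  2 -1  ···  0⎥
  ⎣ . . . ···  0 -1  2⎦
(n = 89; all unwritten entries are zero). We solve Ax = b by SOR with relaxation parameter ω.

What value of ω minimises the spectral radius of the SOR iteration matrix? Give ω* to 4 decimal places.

With n=89, ρ(Jacobi) = cos(π/90) = 0.9994.
√(1−ρ_J²) simplifies to sin(π/90) = 0.03490.
ω* = 2/(1 + 0.03490) = 2/1.03490 = 1.9326.
and ρ(B_{ω*}) = 1.9326 − 1 = 0.9326.

ω* = 1.9326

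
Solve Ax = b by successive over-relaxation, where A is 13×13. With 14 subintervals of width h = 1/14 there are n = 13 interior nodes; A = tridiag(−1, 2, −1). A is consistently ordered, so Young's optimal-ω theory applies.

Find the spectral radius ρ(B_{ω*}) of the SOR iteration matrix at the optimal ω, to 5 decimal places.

With n=13, ρ(Jacobi) = cos(π/14) = 0.97493.
√(1−ρ_J²) simplifies to sin(π/14) = 0.222521.
[ω*] 2 ÷ (1 + 0.222521) = 2 ÷ 1.222521 = 1.63596.
[ρ_SOR] ω* − 1 = 0.63596.

ρ_SOR = 0.63596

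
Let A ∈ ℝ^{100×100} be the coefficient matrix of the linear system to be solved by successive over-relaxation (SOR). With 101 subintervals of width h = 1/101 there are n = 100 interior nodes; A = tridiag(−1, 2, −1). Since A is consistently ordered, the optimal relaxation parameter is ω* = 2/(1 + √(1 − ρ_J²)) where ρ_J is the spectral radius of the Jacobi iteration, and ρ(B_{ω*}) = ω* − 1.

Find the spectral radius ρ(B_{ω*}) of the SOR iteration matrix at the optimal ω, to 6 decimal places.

spectrum of D⁻¹(L+U) = {cos(kπ/101) : 1≤k≤100}; ρ_J = cos(π/101) = 0.999516.
√(1−ρ_J²) simplifies to sin(π/101) = 0.0310999.
So ω* = 2/1.0310999 = 1.939676 (Young).
and ρ(B_{ω*}) = 1.939676 − 1 = 0.939676.

ρ_SOR = 0.939676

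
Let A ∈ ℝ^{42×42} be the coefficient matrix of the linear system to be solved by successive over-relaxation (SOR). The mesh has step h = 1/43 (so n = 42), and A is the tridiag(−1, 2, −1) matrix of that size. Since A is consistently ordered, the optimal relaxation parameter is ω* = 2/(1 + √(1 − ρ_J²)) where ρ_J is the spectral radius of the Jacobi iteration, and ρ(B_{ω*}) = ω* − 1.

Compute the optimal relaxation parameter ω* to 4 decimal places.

ω* = 1.8639

With n=42, ρ(Jacobi) = cos(π/43) = 0.9973.
√(1−ρ_J²) simplifies to sin(π/43) = 0.07300.
ω* = 2 / (1 + 0.07300) = 2 / 1.07300 ≈ 1.8639.
ρ(B_{ω*}) = ω*−1 = 0.8639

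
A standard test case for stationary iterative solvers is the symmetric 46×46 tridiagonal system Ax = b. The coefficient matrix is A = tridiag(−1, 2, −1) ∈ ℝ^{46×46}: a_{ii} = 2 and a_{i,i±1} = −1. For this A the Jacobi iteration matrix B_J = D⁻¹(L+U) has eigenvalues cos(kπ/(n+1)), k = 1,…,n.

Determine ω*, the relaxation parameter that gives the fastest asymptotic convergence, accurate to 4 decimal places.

spectrum of D⁻¹(L+U) = {cos(kπ/47) : 1≤k≤46}; ρ_J = cos(π/47) = 0.9978.
root = sin(π/47) = 0.06679  (since 1−cos² = sin²).
Then 2/(1+√(1−ρ_J²)) = 2/(1+0.06679); ω* = 2/1.06679 = 1.8748.
ρ(B_{ω*}) = ω*−1 = 0.8748

ω* = 1.8748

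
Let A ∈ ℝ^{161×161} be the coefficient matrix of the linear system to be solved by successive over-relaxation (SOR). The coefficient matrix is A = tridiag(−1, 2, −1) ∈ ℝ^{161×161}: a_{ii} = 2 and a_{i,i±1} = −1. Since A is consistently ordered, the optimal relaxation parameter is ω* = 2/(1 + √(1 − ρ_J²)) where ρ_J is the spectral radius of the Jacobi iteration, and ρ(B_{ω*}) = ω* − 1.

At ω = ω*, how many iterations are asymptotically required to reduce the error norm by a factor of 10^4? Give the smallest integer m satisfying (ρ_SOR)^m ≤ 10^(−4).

n=161: λ(B_J) = 1 − λ(A)/2 = cos(kπ/162); k=1 gives ρ_J = 0.9998120.
root = sin(π/162) = 0.0193913  (since 1−cos² = sin²).
[ω*] 2 ÷ (1 + 0.0193913) = 2 ÷ 1.0193913 = 1.9619551.
Hence ρ(B_{ω*}) = 1.9619551 − 1 = 0.9619551.
ρ_SOR^m ≤ 10^(−4) ⇔ m ≥ 4·ln10/(−ln 0.9619551) = 9.21034/0.0387875 = 237.456; m = ⌈237.456⌉ = 238.

m = 238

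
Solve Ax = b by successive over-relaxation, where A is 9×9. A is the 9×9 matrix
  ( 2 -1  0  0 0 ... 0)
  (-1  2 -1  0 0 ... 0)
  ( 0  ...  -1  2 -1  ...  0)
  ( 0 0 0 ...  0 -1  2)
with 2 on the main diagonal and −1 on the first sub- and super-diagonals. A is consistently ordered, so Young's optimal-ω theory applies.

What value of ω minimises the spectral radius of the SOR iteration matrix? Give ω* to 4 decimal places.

[ρ_J] n=9: ρ(B_J) = cos(π/(n+1)) = cos(π/10) = 0.9511.
√(1−ρ_J²) = |sin(π/10)| = 0.30902
Then 2/(1+√(1−ρ_J²)) = 2/(1+0.30902); ω* = 2/1.30902 = 1.5279.
[ρ_SOR] ω* − 1 = 0.5279.

ω* = 1.5279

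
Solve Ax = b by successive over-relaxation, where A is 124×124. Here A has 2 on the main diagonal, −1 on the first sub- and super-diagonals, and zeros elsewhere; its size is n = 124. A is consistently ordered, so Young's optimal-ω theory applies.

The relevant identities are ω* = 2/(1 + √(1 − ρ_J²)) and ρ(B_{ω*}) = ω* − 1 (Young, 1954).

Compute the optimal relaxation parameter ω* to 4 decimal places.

ω* = 1.9510

ρ_J = max_k |cos(kπ/125)| = cos(π/125) = 0.9997
√(1−ρ_J²) simplifies to sin(π/125) = 0.02513.
[ω*] 2 ÷ (1 + 0.02513) = 2 ÷ 1.02513 = 1.9510.
ρ_SOR = ω* − 1 ≈ 0.9510.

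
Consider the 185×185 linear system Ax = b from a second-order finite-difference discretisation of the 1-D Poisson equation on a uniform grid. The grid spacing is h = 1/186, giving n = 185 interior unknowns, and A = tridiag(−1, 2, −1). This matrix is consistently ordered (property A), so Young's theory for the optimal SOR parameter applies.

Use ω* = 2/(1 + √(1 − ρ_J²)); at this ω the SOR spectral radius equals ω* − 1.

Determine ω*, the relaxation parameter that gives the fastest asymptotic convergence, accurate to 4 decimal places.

ρ_J = max_k |cos(kπ/186)| = cos(π/186) = 0.9999
1 − cos²(π/186) = sin²(π/186) ⇒ √(1−ρ_J²) = sin(π/186) = 0.01689.
ω* = 2/(1 + 0.01689) = 2/1.01689 = 1.9668.
ρ_SOR = ω* − 1 = 1.9668 − 1 = 0.9668.

ω* = 1.9668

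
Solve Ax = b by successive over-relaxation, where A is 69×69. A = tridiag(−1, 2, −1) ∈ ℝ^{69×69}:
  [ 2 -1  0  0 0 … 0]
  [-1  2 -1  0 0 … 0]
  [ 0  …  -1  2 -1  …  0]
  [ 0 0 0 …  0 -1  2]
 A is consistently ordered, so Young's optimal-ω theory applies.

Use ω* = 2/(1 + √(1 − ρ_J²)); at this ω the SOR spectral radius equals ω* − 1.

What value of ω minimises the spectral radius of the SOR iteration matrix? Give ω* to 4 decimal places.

[ρ_J] n=69: ρ(B_J) = cos(π/(n+1)) = cos(π/70) = 0.9990.
√(1 − cos²(π/70)) = sin(π/70) ≈ 0.04486.
[ω*] 2 ÷ (1 + 0.04486) = 2 ÷ 1.04486 = 1.9141.
Hence ρ(B_{ω*}) = 1.9141 − 1 = 0.9141.

ω* = 1.9141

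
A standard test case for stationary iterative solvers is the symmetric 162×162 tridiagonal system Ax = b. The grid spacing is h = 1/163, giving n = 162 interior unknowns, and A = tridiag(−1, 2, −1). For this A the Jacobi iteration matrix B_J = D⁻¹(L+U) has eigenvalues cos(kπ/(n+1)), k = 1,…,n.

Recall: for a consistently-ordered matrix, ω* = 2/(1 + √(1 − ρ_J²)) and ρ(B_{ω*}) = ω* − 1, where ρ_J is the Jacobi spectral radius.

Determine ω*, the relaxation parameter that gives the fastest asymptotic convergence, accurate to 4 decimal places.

ω* = 1.9622

B_J for the 162×162 system has eigenvalues cos(kπ/163); ρ_J = cos(π/163) = 0.9998.
1 − cos²(π/163) = sin²(π/163) ⇒ √(1−ρ_J²) = sin(π/163) = 0.01927.
Young: ω* = 2/(1+√(1−ρ_J²)) = 2/(1+0.01927) = 2/1.01927 = 1.9622.
ρ_SOR = ω* − 1 = 1.9622 − 1 = 0.9622.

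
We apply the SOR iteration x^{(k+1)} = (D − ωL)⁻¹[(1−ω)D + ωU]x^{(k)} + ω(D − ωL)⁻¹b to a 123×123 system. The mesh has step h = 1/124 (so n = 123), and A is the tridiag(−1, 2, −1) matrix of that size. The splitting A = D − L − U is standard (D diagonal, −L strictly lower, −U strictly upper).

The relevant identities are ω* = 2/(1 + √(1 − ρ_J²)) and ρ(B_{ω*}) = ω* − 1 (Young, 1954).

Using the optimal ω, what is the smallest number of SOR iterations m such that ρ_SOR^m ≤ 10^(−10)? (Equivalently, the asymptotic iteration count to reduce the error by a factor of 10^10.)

n=123: λ(B_J) = 1 − λ(A)/2 = cos(kπ/124); k=1 gives ρ_J = 0.9996791.
1 − cos²(π/124) = sin²(π/124) ⇒ √(1−ρ_J²) = sin(π/124) = 0.0253327.
ω* = 2 / (1 + 0.0253327) = 2 / 1.0253327 ≈ 1.9505864.
Hence ρ(B_{ω*}) = 1.9505864 − 1 = 0.9505864.
10·ln10 = 23.0259; −ln(0.9505864) = 0.0506762; m = ⌈23.0259/0.0506762⌉ = ⌈454.373⌉ = 455.

m = 455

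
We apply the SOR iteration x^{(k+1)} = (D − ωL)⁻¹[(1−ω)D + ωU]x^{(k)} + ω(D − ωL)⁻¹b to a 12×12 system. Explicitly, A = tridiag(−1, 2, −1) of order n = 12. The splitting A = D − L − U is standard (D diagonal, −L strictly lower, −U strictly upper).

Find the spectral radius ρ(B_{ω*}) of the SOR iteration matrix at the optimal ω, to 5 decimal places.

ρ_SOR = 0.61379

B_J for the 12×12 system has eigenvalues cos(kπ/13); ρ_J = cos(π/13) = 0.97094.
root = sin(π/13) = 0.239316  (since 1−cos² = sin²).
Then 2/(1+√(1−ρ_J²)) = 2/(1+0.239316); ω* = 2/1.239316 = 1.61379.
ρ(B_{ω*}) = ω*−1 = 0.61379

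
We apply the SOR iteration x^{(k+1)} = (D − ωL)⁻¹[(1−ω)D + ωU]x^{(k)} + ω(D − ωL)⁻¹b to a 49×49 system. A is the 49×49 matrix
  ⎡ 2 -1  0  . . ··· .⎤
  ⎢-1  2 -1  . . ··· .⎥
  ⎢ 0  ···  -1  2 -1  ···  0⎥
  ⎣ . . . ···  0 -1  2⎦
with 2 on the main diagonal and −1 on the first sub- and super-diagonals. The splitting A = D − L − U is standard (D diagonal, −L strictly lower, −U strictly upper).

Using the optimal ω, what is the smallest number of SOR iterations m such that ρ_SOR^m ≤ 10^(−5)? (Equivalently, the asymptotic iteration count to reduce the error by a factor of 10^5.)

[ρ_J] n=49: ρ(B_J) = cos(π/(n+1)) = cos(π/50) = 0.9980267.
√(1−ρ_J²) = |sin(π/50)| = 0.0627905
ω* = 2/(1+0.0627905) = 1.8818384
[ρ_SOR] ω* − 1 = 0.8818384.
m ≥ 5·ln10 / (−ln 0.8818384) = 91.557; smallest integer m = 92.

m = 92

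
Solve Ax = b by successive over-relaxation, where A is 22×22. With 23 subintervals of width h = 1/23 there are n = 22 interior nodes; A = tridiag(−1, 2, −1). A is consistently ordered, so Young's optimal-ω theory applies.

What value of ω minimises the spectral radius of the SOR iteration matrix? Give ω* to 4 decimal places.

ω* = 1.7603

n=22: λ(B_J) = 1 − λ(A)/2 = cos(kπ/23); k=1 gives ρ_J = 0.9907.
1 − cos²(π/23) = sin²(π/23) ⇒ √(1−ρ_J²) = sin(π/23) = 0.13617.
[ω*] 2 ÷ (1 + 0.13617) = 2 ÷ 1.13617 = 1.7603.
At ω = 1.7603 every |λ(B_ω)| = ω−1, so ρ_SOR = 0.7603.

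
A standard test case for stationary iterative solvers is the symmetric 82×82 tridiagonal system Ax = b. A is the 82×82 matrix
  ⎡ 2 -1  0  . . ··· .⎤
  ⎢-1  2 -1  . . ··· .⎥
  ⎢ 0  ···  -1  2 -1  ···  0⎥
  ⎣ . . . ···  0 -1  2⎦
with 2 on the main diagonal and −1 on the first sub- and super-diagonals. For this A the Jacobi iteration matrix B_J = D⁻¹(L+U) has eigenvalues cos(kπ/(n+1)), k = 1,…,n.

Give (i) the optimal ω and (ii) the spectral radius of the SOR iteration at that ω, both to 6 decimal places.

ω* = 1.927077, ρ_SOR = 0.927077

½·tridiag(1,0,1) at n=82: λ_k = cos(kπ/83); max |λ| at k=1 ⇒ ρ_J = cos(π/83) ≈ 0.999284.
√(1−ρ_J²) = |sin(π/83)| = 0.0378415
ω* = 2/(1 + 0.0378415) = 2/1.0378415 = 1.927077.
Hence ρ(B_{ω*}) = 1.927077 − 1 = 0.927077.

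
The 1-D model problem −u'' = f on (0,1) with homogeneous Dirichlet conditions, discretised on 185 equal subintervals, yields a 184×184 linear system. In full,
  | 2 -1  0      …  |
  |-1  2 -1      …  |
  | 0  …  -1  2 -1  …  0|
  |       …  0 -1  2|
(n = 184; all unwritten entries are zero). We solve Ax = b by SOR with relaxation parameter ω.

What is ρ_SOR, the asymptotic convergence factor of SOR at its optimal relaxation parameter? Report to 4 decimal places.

ρ_SOR = 0.9666

B_J for the 184×184 system has eigenvalues cos(kπ/185); ρ_J = cos(π/185) = 0.9999.
√(1−ρ_J²) simplifies to sin(π/185) = 0.01698.
ω* = 2/(1+0.01698) = 1.9666
ρ(B_{ω*}) = ω*−1 = 0.9666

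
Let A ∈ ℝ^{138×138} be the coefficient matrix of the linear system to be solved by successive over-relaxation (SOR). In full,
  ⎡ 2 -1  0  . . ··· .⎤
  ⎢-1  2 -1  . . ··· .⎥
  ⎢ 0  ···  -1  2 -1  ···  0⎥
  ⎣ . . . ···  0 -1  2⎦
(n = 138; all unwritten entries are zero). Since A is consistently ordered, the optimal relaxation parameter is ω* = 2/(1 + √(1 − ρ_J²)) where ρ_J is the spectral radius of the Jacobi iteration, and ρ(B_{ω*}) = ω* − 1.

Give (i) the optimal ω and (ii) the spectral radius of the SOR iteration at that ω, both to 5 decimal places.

ω* = 1.95580, ρ_SOR = 0.95580

spectrum of D⁻¹(L+U) = {cos(kπ/139) : 1≤k≤138}; ρ_J = cos(π/139) = 0.99974.
√(1−ρ_J²) simplifies to sin(π/139) = 0.022599.
[ω*] 2 ÷ (1 + 0.022599) = 2 ÷ 1.022599 = 1.95580.
Hence ρ(B_{ω*}) = 1.95580 − 1 = 0.95580.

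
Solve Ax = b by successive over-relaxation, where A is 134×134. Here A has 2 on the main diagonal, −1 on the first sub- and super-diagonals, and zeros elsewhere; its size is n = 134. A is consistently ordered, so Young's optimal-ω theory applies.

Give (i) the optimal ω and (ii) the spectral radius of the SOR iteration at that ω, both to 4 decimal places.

ω* = 1.9545, ρ_SOR = 0.9545

spectrum of D⁻¹(L+U) = {cos(kπ/135) : 1≤k≤134}; ρ_J = cos(π/135) = 0.9997.
√(1−ρ_J²) = |sin(π/135)| = 0.02327
ω* = 2 / (1 + 0.02327) = 2 / 1.02327 ≈ 1.9545.
At ω = 1.9545 every |λ(B_ω)| = ω−1, so ρ_SOR = 0.9545.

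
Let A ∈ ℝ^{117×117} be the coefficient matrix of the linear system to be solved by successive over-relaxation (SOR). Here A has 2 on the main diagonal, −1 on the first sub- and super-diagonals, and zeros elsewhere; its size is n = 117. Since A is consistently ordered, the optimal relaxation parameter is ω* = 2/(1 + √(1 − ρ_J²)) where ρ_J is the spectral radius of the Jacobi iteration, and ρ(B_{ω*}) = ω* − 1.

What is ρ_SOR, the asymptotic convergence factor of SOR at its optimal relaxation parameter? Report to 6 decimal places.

ρ_SOR = 0.948140

½·tridiag(1,0,1) at n=117: λ_k = cos(kπ/118); max |λ| at k=1 ⇒ ρ_J = cos(π/118) ≈ 0.999646.
1 − cos²(π/118) = sin²(π/118) ⇒ √(1−ρ_J²) = sin(π/118) = 0.0266205.
ω* = 2/(1 + 0.0266205) = 2/1.0266205 = 1.948140.
At ω = 1.948140 every |λ(B_ω)| = ω−1, so ρ_SOR = 0.948140.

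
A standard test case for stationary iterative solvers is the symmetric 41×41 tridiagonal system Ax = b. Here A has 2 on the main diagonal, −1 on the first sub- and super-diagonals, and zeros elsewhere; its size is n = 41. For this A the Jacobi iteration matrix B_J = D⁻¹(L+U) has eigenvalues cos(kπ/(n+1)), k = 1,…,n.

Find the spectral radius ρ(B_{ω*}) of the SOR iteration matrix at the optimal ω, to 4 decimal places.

ρ_J = max_k |cos(kπ/42)| = cos(π/42) = 0.9972
√(1−ρ_J²) simplifies to sin(π/42) = 0.07473.
ω* = 2 / (1 + 0.07473) = 2 / 1.07473 ≈ 1.8609.
ρ_SOR = ω* − 1 = 1.8609 − 1 = 0.8609.

ρ_SOR = 0.8609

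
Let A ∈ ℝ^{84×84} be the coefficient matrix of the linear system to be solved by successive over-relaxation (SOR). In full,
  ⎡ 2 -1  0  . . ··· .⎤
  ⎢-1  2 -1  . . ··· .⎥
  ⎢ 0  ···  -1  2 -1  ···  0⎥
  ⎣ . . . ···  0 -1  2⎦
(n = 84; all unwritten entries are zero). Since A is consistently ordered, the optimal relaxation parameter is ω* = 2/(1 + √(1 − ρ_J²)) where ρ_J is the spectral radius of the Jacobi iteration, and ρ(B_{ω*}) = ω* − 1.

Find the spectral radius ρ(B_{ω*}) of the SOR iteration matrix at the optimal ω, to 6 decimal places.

ρ_SOR = 0.928731

½·tridiag(1,0,1) at n=84: λ_k = cos(kπ/85); max |λ| at k=1 ⇒ ρ_J = cos(π/85) ≈ 0.999317.
√(1−ρ_J²) = |sin(π/85)| = 0.0369515
So ω* = 2/1.0369515 = 1.928731 (Young).
Hence ρ(B_{ω*}) = 1.928731 − 1 = 0.928731.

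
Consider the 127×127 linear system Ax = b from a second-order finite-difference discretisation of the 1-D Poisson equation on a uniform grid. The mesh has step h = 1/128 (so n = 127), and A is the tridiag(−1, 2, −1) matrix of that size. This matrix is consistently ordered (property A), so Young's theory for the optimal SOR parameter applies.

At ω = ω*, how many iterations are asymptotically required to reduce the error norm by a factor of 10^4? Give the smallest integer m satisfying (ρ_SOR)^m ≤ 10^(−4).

m = 188

n=127: λ(B_J) = 1 − λ(A)/2 = cos(kπ/128); k=1 gives ρ_J = 0.9996988.
√(1 − cos²(π/128)) = sin(π/128) ≈ 0.0245412.
Then 2/(1+√(1−ρ_J²)) = 2/(1+0.0245412); ω* = 2/1.0245412 = 1.9520933.
[ρ_SOR] ω* − 1 = 0.9520933.
4·ln10 = 9.21034; −ln(0.9520933) = 0.0490922; m = ⌈9.21034/0.0490922⌉ = ⌈187.613⌉ = 188.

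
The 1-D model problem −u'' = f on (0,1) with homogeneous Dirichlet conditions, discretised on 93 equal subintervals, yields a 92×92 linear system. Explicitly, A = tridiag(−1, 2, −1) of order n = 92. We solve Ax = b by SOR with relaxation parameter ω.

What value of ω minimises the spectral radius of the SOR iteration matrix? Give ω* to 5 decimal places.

½·tridiag(1,0,1) at n=92: λ_k = cos(kπ/93); max |λ| at k=1 ⇒ ρ_J = cos(π/93) ≈ 0.99943.
√(1−ρ_J²) simplifies to sin(π/93) = 0.033774.
Then 2/(1+√(1−ρ_J²)) = 2/(1+0.033774); ω* = 2/1.033774 = 1.93466.
Hence ρ(B_{ω*}) = 1.93466 − 1 = 0.93466.

ω* = 1.93466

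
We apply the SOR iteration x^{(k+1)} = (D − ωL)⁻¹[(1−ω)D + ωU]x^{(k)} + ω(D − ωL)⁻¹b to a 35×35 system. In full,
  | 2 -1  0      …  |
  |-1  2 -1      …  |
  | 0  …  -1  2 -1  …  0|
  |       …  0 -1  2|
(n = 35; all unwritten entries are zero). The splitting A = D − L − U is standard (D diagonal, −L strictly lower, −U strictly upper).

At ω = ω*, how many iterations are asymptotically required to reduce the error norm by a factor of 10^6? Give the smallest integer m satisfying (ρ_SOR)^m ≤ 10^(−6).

With n=35, ρ(Jacobi) = cos(π/36) = 0.9961947.
1 − cos²(π/36) = sin²(π/36) ⇒ √(1−ρ_J²) = sin(π/36) = 0.0871557.
So ω* = 2/1.0871557 = 1.8396629 (Young).
[ρ_SOR] ω* − 1 = 0.8396629.
For 6 digits: m = 6·ln10 / (−ln 0.8396629) = 13.8155/0.174755 = 79.056; round up → m = 80.

m = 80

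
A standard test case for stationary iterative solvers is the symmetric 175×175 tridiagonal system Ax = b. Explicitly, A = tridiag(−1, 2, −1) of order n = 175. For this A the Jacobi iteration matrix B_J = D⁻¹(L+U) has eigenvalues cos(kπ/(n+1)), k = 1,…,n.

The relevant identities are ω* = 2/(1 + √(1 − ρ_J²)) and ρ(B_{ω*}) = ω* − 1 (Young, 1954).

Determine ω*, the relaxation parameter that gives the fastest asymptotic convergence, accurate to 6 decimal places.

ω* = 1.964928

With n=175, ρ(Jacobi) = cos(π/176) = 0.999841.
√(1−ρ_J²) simplifies to sin(π/176) = 0.0178490.
ω* = 2/(1 + 0.0178490) = 2/1.0178490 = 1.964928.
At ω = 1.964928 every |λ(B_ω)| = ω−1, so ρ_SOR = 0.964928.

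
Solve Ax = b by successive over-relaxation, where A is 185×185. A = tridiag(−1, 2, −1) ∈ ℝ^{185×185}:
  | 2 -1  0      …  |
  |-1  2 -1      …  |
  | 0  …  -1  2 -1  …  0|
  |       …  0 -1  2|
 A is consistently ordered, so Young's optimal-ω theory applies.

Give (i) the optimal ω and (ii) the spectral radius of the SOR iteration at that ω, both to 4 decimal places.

ω* = 1.9668, ρ_SOR = 0.9668

With n=185, ρ(Jacobi) = cos(π/186) = 0.9999.
√(1−ρ_J²) = |sin(π/186)| = 0.01689
Then 2/(1+√(1−ρ_J²)) = 2/(1+0.01689); ω* = 2/1.01689 = 1.9668.
ρ_SOR = ω* − 1 = 1.9668 − 1 = 0.9668.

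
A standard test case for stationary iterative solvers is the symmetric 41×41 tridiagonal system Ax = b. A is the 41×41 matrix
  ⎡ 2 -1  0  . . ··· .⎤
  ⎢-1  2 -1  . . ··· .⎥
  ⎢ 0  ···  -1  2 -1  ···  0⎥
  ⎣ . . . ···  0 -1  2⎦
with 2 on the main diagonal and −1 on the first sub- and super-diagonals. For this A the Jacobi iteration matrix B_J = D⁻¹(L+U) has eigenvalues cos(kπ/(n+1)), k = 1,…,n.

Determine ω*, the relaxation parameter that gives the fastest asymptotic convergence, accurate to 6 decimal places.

ω* = 1.860932

ρ_J = max_k |cos(kπ/42)| = cos(π/42) = 0.997204
root = sin(π/42) = 0.0747301  (since 1−cos² = sin²).
ω* = 2/(1+0.0747301) = 1.860932
and ρ(B_{ω*}) = 1.860932 − 1 = 0.860932.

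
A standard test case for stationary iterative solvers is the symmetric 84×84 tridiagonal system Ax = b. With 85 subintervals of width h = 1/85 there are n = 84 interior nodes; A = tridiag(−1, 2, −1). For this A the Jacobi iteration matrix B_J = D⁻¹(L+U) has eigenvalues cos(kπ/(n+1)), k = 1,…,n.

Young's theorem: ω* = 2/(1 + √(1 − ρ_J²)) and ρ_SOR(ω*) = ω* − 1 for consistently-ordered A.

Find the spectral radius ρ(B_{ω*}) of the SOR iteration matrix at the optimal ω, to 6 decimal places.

ρ_SOR = 0.928731

½·tridiag(1,0,1) at n=84: λ_k = cos(kπ/85); max |λ| at k=1 ⇒ ρ_J = cos(π/85) ≈ 0.999317.
1 − cos²(π/85) = sin²(π/85) ⇒ √(1−ρ_J²) = sin(π/85) = 0.0369515.
ω* = 2/(1 + 0.0369515) = 2/1.0369515 = 1.928731.
ρ_SOR = ω* − 1 ≈ 0.928731.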